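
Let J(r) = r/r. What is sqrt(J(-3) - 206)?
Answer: I*sqrt(205) ≈ 14.318*I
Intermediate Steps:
J(r) = 1
sqrt(J(-3) - 206) = sqrt(1 - 206) = sqrt(-205) = I*sqrt(205)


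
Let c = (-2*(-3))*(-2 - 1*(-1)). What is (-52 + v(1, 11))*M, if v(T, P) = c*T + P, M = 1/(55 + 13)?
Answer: -47/68 ≈ -0.69118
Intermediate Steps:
c = -6 (c = 6*(-2 + 1) = 6*(-1) = -6)
M = 1/68 ≈ 0.014706
v(T, P) = P - 6*T (v(T, P) = -6*T + P = P - 6*T)
(-52 + v(1, 11))*M = (-52 + (11 - 6*1))*(1/68) = (-52 + (11 - 6))*(1/68) = (-52 + 5)*(1/68) = -47*1/68 = -47/68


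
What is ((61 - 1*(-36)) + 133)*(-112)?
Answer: -25760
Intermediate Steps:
((61 - 1*(-36)) + 133)*(-112) = ((61 + 36) + 133)*(-112) = (97 + 133)*(-112) = 230*(-112) = -25760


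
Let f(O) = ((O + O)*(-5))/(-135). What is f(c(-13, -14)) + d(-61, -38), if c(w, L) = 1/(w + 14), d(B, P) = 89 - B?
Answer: 4052/27 ≈ 150.07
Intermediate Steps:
c(w, L) = 1/(14 + w)
f(O) = 2*O/27 (f(O) = ((2*O)*(-5))*(-1/135) = -10*O*(-1/135) = 2*O/27)
f(c(-13, -14)) + d(-61, -38) = 2/(27*(14 - 13)) + (89 - 1*(-61)) = (2/27)/1 + (89 + 61) = (2/27)*1 + 150 = 2/27 + 150 = 4052/27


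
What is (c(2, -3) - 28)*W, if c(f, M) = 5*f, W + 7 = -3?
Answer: 180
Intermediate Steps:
W = -10 (W = -7 - 3 = -10)
(c(2, -3) - 28)*W = (5*2 - 28)*(-10) = (10 - 28)*(-10) = -18*(-10) = 180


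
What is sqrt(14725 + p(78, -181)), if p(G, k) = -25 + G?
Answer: 3*sqrt(1642) ≈ 121.56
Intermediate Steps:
sqrt(14725 + p(78, -181)) = sqrt(14725 + (-25 + 78)) = sqrt(14725 + 53) = sqrt(14778) = 3*sqrt(1642)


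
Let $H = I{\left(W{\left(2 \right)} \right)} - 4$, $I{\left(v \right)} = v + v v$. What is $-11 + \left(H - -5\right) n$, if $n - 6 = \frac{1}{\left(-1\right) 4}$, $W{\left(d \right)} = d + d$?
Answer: $\frac{439}{4} \approx 109.75$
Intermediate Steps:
$W{\left(d \right)} = 2 d$
$I{\left(v \right)} = v + v^{2}$
$n = \frac{23}{4}$ ($n = 6 + \frac{1}{\left(-1\right) 4} = 6 + \frac{1}{-4} = 6 - \frac{1}{4} = \frac{23}{4} \approx 5.75$)
$H = 16$ ($H = 2 \cdot 2 \left(1 + 2 \cdot 2\right) - 4 = 4 \left(1 + 4\right) - 4 = 4 \cdot 5 - 4 = 20 - 4 = 16$)
$-11 + \left(H - -5\right) n = -11 + \left(16 - -5\right) \frac{23}{4} = -11 + \left(16 + 5\right) \frac{23}{4} = -11 + 21 \cdot \frac{23}{4} = -11 + \frac{483}{4} = \frac{439}{4}$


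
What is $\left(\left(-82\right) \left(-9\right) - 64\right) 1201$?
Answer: $809474$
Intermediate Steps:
$\left(\left(-82\right) \left(-9\right) - 64\right) 1201 = \left(738 - 64\right) 1201 = 674 \cdot 1201 = 809474$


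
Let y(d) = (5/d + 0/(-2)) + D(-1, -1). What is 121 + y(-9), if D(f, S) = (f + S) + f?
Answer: 1057/9 ≈ 117.44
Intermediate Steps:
D(f, S) = S + 2*f (D(f, S) = (S + f) + f = S + 2*f)
y(d) = -3 + 5/d (y(d) = (5/d + 0/(-2)) + (-1 + 2*(-1)) = (5/d + 0*(-½)) + (-1 - 2) = (5/d + 0) - 3 = 5/d - 3 = -3 + 5/d)
121 + y(-9) = 121 + (-3 + 5/(-9)) = 121 + (-3 + 5*(-⅑)) = 121 + (-3 - 5/9) = 121 - 32/9 = 1057/9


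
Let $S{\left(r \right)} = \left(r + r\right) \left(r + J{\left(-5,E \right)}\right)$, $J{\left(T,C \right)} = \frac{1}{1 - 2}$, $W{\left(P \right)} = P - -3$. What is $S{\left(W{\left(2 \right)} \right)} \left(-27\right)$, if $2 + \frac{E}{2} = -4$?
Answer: $-1080$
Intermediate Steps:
$W{\left(P \right)} = 3 + P$ ($W{\left(P \right)} = P + 3 = 3 + P$)
$E = -12$ ($E = -4 + 2 \left(-4\right) = -4 - 8 = -12$)
$J{\left(T,C \right)} = -1$ ($J{\left(T,C \right)} = \frac{1}{-1} = -1$)
$S{\left(r \right)} = 2 r \left(-1 + r\right)$ ($S{\left(r \right)} = \left(r + r\right) \left(r - 1\right) = 2 r \left(-1 + r\right)$)
$S{\left(W{\left(2 \right)} \right)} \left(-27\right) = 2 \left(3 + 2\right) \left(-1 + \left(3 + 2\right)\right) \left(-27\right) = 2 \cdot 5 \left(-1 + 5\right) \left(-27\right) = 2 \cdot 5 \cdot 4 \left(-27\right) = 40 \left(-27\right) = -1080$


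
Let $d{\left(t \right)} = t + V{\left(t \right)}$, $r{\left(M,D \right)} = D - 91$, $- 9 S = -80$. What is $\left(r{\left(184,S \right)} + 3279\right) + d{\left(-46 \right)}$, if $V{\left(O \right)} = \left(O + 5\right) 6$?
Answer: $\frac{26144}{9} \approx 2904.9$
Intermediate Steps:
$S = \frac{80}{9}$ ($S = \left(- \frac{1}{9}\right) \left(-80\right) = \frac{80}{9} \approx 8.8889$)
$r{\left(M,D \right)} = -91 + D$
$V{\left(O \right)} = 30 + 6 O$ ($V{\left(O \right)} = \left(5 + O\right) 6 = 30 + 6 O$)
$d{\left(t \right)} = 30 + 7 t$ ($d{\left(t \right)} = t + \left(30 + 6 t\right) = 30 + 7 t$)
$\left(r{\left(184,S \right)} + 3279\right) + d{\left(-46 \right)} = \left(\left(-91 + \frac{80}{9}\right) + 3279\right) + \left(30 + 7 \left(-46\right)\right) = \left(- \frac{739}{9} + 3279\right) + \left(30 - 322\right) = \frac{28772}{9} - 292 = \frac{26144}{9}$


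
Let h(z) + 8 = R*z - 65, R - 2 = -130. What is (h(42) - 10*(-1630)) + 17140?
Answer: 27991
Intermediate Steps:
R = -128 (R = 2 - 130 = -128)
h(z) = -73 - 128*z (h(z) = -8 + (-128*z - 65) = -8 + (-65 - 128*z) = -73 - 128*z)
(h(42) - 10*(-1630)) + 17140 = ((-73 - 128*42) - 10*(-1630)) + 17140 = ((-73 - 5376) + 16300) + 17140 = (-5449 + 16300) + 17140 = 10851 + 17140 = 27991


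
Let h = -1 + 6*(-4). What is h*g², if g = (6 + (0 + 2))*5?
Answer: -40000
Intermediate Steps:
g = 40 (g = (6 + 2)*5 = 8*5 = 40)
h = -25 (h = -1 - 24 = -25)
h*g² = -25*40² = -25*1600 = -40000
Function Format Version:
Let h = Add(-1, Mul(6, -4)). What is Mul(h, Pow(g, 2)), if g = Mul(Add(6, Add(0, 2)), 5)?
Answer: -40000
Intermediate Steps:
g = 40 (g = Mul(Add(6, 2), 5) = Mul(8, 5) = 40)
h = -25 (h = Add(-1, -24) = -25)
Mul(h, Pow(g, 2)) = Mul(-25, Pow(40, 2)) = Mul(-25, 1600) = -40000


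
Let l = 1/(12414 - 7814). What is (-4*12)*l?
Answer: -6/575 ≈ -0.010435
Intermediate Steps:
l = 1/4600 ≈ 0.00021739
(-4*12)*l = -4*12*(1/4600) = -48*1/4600 = -6/575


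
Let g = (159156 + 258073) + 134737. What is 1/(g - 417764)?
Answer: 1/134202 ≈ 7.4515e-6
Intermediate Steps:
g = 551966 (g = 417229 + 134737 = 551966)
1/(g - 417764) = 1/(551966 - 417764) = 1/134202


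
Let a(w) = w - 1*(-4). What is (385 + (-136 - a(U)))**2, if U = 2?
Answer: 59049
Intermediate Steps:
a(w) = 4 + w (a(w) = w + 4 = 4 + w)
(385 + (-136 - a(U)))**2 = (385 + (-136 - (4 + 2)))**2 = (385 + (-136 - 1*6))**2 = (385 + (-136 - 6))**2 = (385 - 142)**2 = 243**2 = 59049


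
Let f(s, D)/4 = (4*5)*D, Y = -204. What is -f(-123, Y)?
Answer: 16320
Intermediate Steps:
f(s, D) = 80*D (f(s, D) = 4*((4*5)*D) = 4*(20*D) = 80*D)
-f(-123, Y) = -80*(-204) = -1*(-16320) = 16320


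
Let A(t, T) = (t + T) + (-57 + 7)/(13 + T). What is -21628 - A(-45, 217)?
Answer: -501395/23 ≈ -21800.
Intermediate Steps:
A(t, T) = T + t - 50/(13 + T) (A(t, T) = (T + t) - 50/(13 + T) = T + t - 50/(13 + T))
-21628 - A(-45, 217) = -21628 - (-50 + 217**2 + 13*217 + 13*(-45) + 217*(-45))/(13 + 217) = -21628 - (-50 + 47089 + 2821 - 585 - 9765)/230 = -21628 - 39510/230 = -21628 - 1*3951/23 = -21628 - 3951/23 = -501395/23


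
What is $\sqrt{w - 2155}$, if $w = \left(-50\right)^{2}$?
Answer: $\sqrt{345} \approx 18.574$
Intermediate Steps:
$w = 2500$
$\sqrt{w - 2155} = \sqrt{2500 - 2155} = \sqrt{345}$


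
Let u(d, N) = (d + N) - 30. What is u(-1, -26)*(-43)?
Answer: 2451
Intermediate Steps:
u(d, N) = -30 + N + d (u(d, N) = (N + d) - 30 = -30 + N + d)
u(-1, -26)*(-43) = (-30 - 26 - 1)*(-43) = -57*(-43) = 2451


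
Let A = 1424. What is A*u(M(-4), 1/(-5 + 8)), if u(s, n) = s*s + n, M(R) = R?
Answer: 69776/3 ≈ 23259.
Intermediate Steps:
u(s, n) = n + s² (u(s, n) = s² + n = n + s²)
A*u(M(-4), 1/(-5 + 8)) = 1424*(1/(-5 + 8) + (-4)²) = 1424*(1/3 + 16) = 1424*(⅓ + 16) = 1424*(49/3) = 69776/3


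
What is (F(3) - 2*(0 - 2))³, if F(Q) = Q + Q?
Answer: 1000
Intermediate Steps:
F(Q) = 2*Q
(F(3) - 2*(0 - 2))³ = (2*3 - 2*(0 - 2))³ = (6 - 2*(-2))³ = (6 + 4)³ = 10³ = 1000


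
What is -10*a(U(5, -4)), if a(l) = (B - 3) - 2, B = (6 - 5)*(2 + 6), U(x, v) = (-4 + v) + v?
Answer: -30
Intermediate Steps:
U(x, v) = -4 + 2*v
B = 8 (B = 1*8 = 8)
a(l) = 3 (a(l) = (8 - 3) - 2 = 5 - 2 = 3)
-10*a(U(5, -4)) = -10*3 = -30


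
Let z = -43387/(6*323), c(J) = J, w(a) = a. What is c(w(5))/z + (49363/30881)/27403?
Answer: -8197846784189/36715469649641 ≈ -0.22328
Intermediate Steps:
z = -43387/1938 ≈ -22.388
c(w(5))/z + (49363/30881)/27403 = 5/(-43387/1938) + (49363/30881)/27403 = 5*(-1938/43387) + (49363*(1/30881))*(1/27403) = -9690/43387 + (49363/30881)*(1/27403) = -9690/43387 + 49363/846232043 = -8197846784189/36715469649641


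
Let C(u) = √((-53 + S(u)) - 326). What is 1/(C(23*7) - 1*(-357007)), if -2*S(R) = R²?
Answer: 714014/254908022777 - I*√53358/254908022777 ≈ 2.8011e-6 - 9.0618e-10*I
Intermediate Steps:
S(R) = -R²/2
C(u) = √(-379 - u²/2) (C(u) = √((-53 - u²/2) - 326) = √(-379 - u²/2))
1/(C(23*7) - 1*(-357007)) = 1/(√(-1516 - 2*(23*7)²)/2 - 1*(-357007)) = 1/(√(-1516 - 2*161²)/2 + 357007) = 1/(√(-1516 - 2*25921)/2 + 357007) = 1/(√(-1516 - 51842)/2 + 357007) = 1/(√(-53358)/2 + 357007) = 1/((I*√53358)/2 + 357007) = 1/(I*√53358/2 + 357007) = 1/(357007 + I*√53358/2)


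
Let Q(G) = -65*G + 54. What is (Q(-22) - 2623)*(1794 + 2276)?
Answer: -4635730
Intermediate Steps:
Q(G) = 54 - 65*G
(Q(-22) - 2623)*(1794 + 2276) = ((54 - 65*(-22)) - 2623)*(1794 + 2276) = ((54 + 1430) - 2623)*4070 = (1484 - 2623)*4070 = -1139*4070 = -4635730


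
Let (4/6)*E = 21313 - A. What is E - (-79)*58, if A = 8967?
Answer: 23101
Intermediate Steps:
E = 18519 (E = 3*(21313 - 1*8967)/2 = 3*(21313 - 8967)/2 = (3/2)*12346 = 18519)
E - (-79)*58 = 18519 - (-79)*58 = 18519 - 1*(-4582) = 18519 + 4582 = 23101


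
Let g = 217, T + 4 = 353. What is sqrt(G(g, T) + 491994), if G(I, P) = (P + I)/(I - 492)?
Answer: 2*sqrt(372068906)/55 ≈ 701.42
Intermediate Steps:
T = 349 (T = -4 + 353 = 349)
G(I, P) = (I + P)/(-492 + I)
sqrt(G(g, T) + 491994) = sqrt((217 + 349)/(-492 + 217) + 491994) = sqrt(566/(-275) + 491994) = sqrt(-1/275*566 + 491994) = sqrt(-566/275 + 491994) = sqrt(135297784/275) = 2*sqrt(372068906)/55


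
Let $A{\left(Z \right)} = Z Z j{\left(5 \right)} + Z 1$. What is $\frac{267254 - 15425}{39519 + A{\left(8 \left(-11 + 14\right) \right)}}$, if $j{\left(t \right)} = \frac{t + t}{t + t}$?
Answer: $\frac{83943}{13373} \approx 6.2771$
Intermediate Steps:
$j{\left(t \right)} = 1$ ($j{\left(t \right)} = \frac{2 t}{2 t} = 2 t \frac{1}{2 t} = 1$)
$A{\left(Z \right)} = Z + Z^{2}$ ($A{\left(Z \right)} = Z Z 1 + Z 1 = Z^{2} \cdot 1 + Z = Z^{2} + Z = Z + Z^{2}$)
$\frac{267254 - 15425}{39519 + A{\left(8 \left(-11 + 14\right) \right)}} = \frac{267254 - 15425}{39519 + 8 \left(-11 + 14\right) \left(1 + 8 \left(-11 + 14\right)\right)} = \frac{251829}{39519 + 8 \cdot 3 \left(1 + 8 \cdot 3\right)} = \frac{251829}{39519 + 24 \left(1 + 24\right)} = \frac{251829}{39519 + 24 \cdot 25} = \frac{251829}{39519 + 600} = \frac{251829}{40119} = 251829 \cdot \frac{1}{40119} = \frac{83943}{13373}$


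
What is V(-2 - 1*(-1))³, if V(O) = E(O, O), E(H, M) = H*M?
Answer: 1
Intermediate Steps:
V(O) = O² (V(O) = O*O = O²)
V(-2 - 1*(-1))³ = ((-2 - 1*(-1))²)³ = ((-2 + 1)²)³ = ((-1)²)³ = 1³ = 1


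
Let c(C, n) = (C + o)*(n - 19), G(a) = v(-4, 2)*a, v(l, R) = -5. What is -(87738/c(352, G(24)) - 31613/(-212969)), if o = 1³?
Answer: 17134319051/10449749923 ≈ 1.6397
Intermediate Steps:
o = 1
G(a) = -5*a
c(C, n) = (1 + C)*(-19 + n) (c(C, n) = (C + 1)*(n - 19) = (1 + C)*(-19 + n))
-(87738/c(352, G(24)) - 31613/(-212969)) = -(87738/(-19 - 5*24 - 19*352 + 352*(-5*24)) - 31613/(-212969)) = -(87738/(-19 - 120 - 6688 + 352*(-120)) - 31613*(-1/212969)) = -(87738/(-19 - 120 - 6688 - 42240) + 31613/212969) = -(87738/(-49067) + 31613/212969) = -(87738*(-1/49067) + 31613/212969) = -(-87738/49067 + 31613/212969) = -1*(-17134319051/10449749923) = 17134319051/10449749923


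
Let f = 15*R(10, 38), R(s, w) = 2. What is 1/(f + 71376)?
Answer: 1/71406 ≈ 1.4004e-5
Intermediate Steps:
f = 30 (f = 15*2 = 30)
1/(f + 71376) = 1/(30 + 71376) = 1/71406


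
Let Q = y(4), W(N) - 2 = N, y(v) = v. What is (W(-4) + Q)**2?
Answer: 4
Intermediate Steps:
W(N) = 2 + N
Q = 4
(W(-4) + Q)**2 = ((2 - 4) + 4)**2 = (-2 + 4)**2 = 2**2 = 4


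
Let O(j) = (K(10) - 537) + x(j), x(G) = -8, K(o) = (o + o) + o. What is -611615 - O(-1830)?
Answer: -611100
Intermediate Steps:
K(o) = 3*o (K(o) = 2*o + o = 3*o)
O(j) = -515 (O(j) = (3*10 - 537) - 8 = (30 - 537) - 8 = -507 - 8 = -515)
-611615 - O(-1830) = -611615 - 1*(-515) = -611615 + 515 = -611100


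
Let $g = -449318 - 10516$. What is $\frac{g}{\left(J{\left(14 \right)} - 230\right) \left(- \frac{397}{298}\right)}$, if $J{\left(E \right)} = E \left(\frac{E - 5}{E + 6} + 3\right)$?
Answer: $- \frac{1370305320}{721349} \approx -1899.6$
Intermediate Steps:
$J{\left(E \right)} = E \left(3 + \frac{-5 + E}{6 + E}\right)$ ($J{\left(E \right)} = E \left(\frac{-5 + E}{6 + E} + 3\right) = E \left(3 + \frac{-5 + E}{6 + E}\right)$)
$g = -459834$ ($g = -449318 - 10516 = -459834$)
$\frac{g}{\left(J{\left(14 \right)} - 230\right) \left(- \frac{397}{298}\right)} = - \frac{459834}{\left(\frac{14 \left(13 + 4 \cdot 14\right)}{6 + 14} - 230\right) \left(- \frac{397}{298}\right)} = - \frac{459834}{\left(\frac{14 \left(13 + 56\right)}{20} - 230\right) \left(\left(-397\right) \frac{1}{298}\right)} = - \frac{459834}{\left(14 \cdot \frac{1}{20} \cdot 69 - 230\right) \left(- \frac{397}{298}\right)} = - \frac{459834}{\left(\frac{483}{10} - 230\right) \left(- \frac{397}{298}\right)} = - \frac{459834}{\left(- \frac{1817}{10}\right) \left(- \frac{397}{298}\right)} = - \frac{459834}{\frac{721349}{2980}} = \left(-459834\right) \frac{2980}{721349} = - \frac{1370305320}{721349}$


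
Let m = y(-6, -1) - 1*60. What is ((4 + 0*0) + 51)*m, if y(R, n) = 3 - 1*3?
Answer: -3300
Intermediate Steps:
y(R, n) = 0 (y(R, n) = 3 - 3 = 0)
m = -60 (m = 0 - 1*60 = 0 - 60 = -60)
((4 + 0*0) + 51)*m = ((4 + 0*0) + 51)*(-60) = ((4 + 0) + 51)*(-60) = (4 + 51)*(-60) = 55*(-60) = -3300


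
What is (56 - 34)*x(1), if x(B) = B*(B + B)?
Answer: 44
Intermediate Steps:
x(B) = 2*B² (x(B) = B*(2*B) = 2*B²)
(56 - 34)*x(1) = (56 - 34)*(2*1²) = 22*(2*1) = 22*2 = 44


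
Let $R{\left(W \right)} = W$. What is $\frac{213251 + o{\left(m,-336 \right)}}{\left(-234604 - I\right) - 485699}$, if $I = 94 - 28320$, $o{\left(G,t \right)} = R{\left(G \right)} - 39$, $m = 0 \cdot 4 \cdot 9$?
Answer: $- \frac{213212}{692077} \approx -0.30808$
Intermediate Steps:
$m = 0$ ($m = 0 \cdot 9 = 0$)
$o{\left(G,t \right)} = -39 + G$ ($o{\left(G,t \right)} = G - 39 = -39 + G$)
$I = -28226$ ($I = 94 - 28320 = -28226$)
$\frac{213251 + o{\left(m,-336 \right)}}{\left(-234604 - I\right) - 485699} = \frac{213251 + \left(-39 + 0\right)}{\left(-234604 - -28226\right) - 485699} = \frac{213251 - 39}{\left(-234604 + 28226\right) - 485699} = \frac{213212}{-206378 - 485699} = \frac{213212}{-692077} = 213212 \left(- \frac{1}{692077}\right) = - \frac{213212}{692077}$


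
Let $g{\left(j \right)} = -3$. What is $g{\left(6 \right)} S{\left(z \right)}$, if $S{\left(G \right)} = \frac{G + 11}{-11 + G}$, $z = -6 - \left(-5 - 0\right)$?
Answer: $\frac{5}{2} \approx 2.5$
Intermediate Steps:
$z = -1$ ($z = -6 - \left(-5 + 0\right) = -6 - -5 = -6 + 5 = -1$)
$S{\left(G \right)} = \frac{11 + G}{-11 + G}$
$g{\left(6 \right)} S{\left(z \right)} = - 3 \frac{11 - 1}{-11 - 1} = - 3 \frac{1}{-12} \cdot 10 = - 3 \left(\left(- \frac{1}{12}\right) 10\right) = \left(-3\right) \left(- \frac{5}{6}\right) = \frac{5}{2}$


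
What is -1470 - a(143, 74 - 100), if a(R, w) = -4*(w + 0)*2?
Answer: -1678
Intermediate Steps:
a(R, w) = -8*w (a(R, w) = -4*w*2 = -8*w)
-1470 - a(143, 74 - 100) = -1470 - (-8)*(74 - 100) = -1470 - (-8)*(-26) = -1470 - 1*208 = -1470 - 208 = -1678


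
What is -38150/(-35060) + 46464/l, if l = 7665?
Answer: 64048253/8957830 ≈ 7.1500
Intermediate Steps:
-38150/(-35060) + 46464/l = -38150/(-35060) + 46464/7665 = -38150*(-1/35060) + 46464*(1/7665) = 3815/3506 + 15488/2555 = 64048253/8957830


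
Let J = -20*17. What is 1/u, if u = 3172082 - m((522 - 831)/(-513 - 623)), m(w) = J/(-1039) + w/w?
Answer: 1039/3295791819 ≈ 3.1525e-7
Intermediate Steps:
J = -340
m(w) = 1379/1039 (m(w) = -340/(-1039) + w/w = -340*(-1/1039) + 1 = 340/1039 + 1 = 1379/1039)
u = 3295791819/1039 (u = 3172082 - 1*1379/1039 = 3172082 - 1379/1039 = 3295791819/1039 ≈ 3.1721e+6)
1/u = 1/(3295791819/1039) = 1039/3295791819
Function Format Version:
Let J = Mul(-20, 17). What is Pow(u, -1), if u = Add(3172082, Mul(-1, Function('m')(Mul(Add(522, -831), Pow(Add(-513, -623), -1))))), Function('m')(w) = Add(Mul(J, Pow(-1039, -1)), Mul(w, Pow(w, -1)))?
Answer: Rational(1039, 3295791819) ≈ 3.1525e-7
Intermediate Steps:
J = -340
Function('m')(w) = Rational(1379, 1039) (Function('m')(w) = Add(Mul(-340, Pow(-1039, -1)), Mul(w, Pow(w, -1))) = Add(Mul(-340, Rational(-1, 1039)), 1) = Add(Rational(340, 1039), 1) = Rational(1379, 1039))
u = Rational(3295791819, 1039) (u = Add(3172082, Mul(-1, Rational(1379, 1039))) = Add(3172082, Rational(-1379, 1039)) = Rational(3295791819, 1039) ≈ 3.1721e+6)
Pow(u, -1) = Pow(Rational(3295791819, 1039), -1) = Rational(1039, 3295791819)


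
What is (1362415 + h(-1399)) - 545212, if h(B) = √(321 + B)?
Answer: 817203 + 7*I*√22 ≈ 8.172e+5 + 32.833*I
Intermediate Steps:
(1362415 + h(-1399)) - 545212 = (1362415 + √(321 - 1399)) - 545212 = (1362415 + √(-1078)) - 545212 = (1362415 + 7*I*√22) - 545212 = 817203 + 7*I*√22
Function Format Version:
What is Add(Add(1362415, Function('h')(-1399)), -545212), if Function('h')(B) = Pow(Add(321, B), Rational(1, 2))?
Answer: Add(817203, Mul(7, I, Pow(22, Rational(1, 2)))) ≈ Add(8.1720e+5, Mul(32.833, I))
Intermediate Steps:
Add(Add(1362415, Function('h')(-1399)), -545212) = Add(Add(1362415, Pow(Add(321, -1399), Rational(1, 2))), -545212) = Add(Add(1362415, Pow(-1078, Rational(1, 2))), -545212) = Add(Add(1362415, Mul(7, I, Pow(22, Rational(1, 2)))), -545212) = Add(817203, Mul(7, I, Pow(22, Rational(1, 2))))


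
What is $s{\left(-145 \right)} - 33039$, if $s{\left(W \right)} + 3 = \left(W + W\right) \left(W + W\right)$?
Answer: $51058$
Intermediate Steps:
$s{\left(W \right)} = -3 + 4 W^{2}$ ($s{\left(W \right)} = -3 + \left(W + W\right) \left(W + W\right) = -3 + 2 W 2 W = -3 + 4 W^{2}$)
$s{\left(-145 \right)} - 33039 = \left(-3 + 4 \left(-145\right)^{2}\right) - 33039 = \left(-3 + 4 \cdot 21025\right) - 33039 = \left(-3 + 84100\right) - 33039 = 84097 - 33039 = 51058$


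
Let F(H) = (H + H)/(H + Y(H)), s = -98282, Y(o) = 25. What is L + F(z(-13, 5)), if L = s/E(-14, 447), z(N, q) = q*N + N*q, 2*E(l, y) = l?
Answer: 294898/21 ≈ 14043.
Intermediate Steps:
E(l, y) = l/2
z(N, q) = 2*N*q (z(N, q) = N*q + N*q = 2*N*q)
F(H) = 2*H/(25 + H) (F(H) = (H + H)/(H + 25) = (2*H)/(25 + H) = 2*H/(25 + H))
L = 98282/7 (L = -98282/((1/2)*(-14)) = -98282/(-7) = -98282*(-1/7) = 98282/7 ≈ 14040.)
L + F(z(-13, 5)) = 98282/7 + 2*(2*(-13)*5)/(25 + 2*(-13)*5) = 98282/7 + 2*(-130)/(25 - 130) = 98282/7 + 2*(-130)/(-105) = 98282/7 + 2*(-130)*(-1/105) = 98282/7 + 52/21 = 294898/21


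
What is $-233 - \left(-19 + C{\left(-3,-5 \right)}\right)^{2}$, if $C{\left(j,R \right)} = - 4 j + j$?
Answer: $-333$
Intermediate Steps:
$C{\left(j,R \right)} = - 3 j$
$-233 - \left(-19 + C{\left(-3,-5 \right)}\right)^{2} = -233 - \left(-19 - -9\right)^{2} = -233 - \left(-19 + 9\right)^{2} = -233 - \left(-10\right)^{2} = -233 - 100 = -333$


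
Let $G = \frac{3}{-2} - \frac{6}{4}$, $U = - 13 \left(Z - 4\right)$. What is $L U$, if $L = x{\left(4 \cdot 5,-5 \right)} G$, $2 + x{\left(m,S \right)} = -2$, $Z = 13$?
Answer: $-1404$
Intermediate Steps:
$x{\left(m,S \right)} = -4$ ($x{\left(m,S \right)} = -2 - 2 = -4$)
$U = -117$ ($U = - 13 \left(13 - 4\right) = \left(-13\right) 9 = -117$)
$G = -3$ ($G = 3 \left(- \frac{1}{2}\right) - \frac{3}{2} = - \frac{3}{2} - \frac{3}{2} = -3$)
$L = 12$ ($L = \left(-4\right) \left(-3\right) = 12$)
$L U = 12 \left(-117\right) = -1404$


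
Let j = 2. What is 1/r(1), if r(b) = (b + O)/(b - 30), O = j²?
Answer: -29/5 ≈ -5.8000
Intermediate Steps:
O = 4 (O = 2² = 4)
r(b) = (4 + b)/(-30 + b) (r(b) = (b + 4)/(b - 30) = (4 + b)/(-30 + b))
1/r(1) = 1/((4 + 1)/(-30 + 1)) = 1/(5/(-29)) = 1/(-1/29*5) = 1/(-5/29) = -29/5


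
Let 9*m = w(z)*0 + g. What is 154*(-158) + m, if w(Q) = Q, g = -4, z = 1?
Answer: -218992/9 ≈ -24332.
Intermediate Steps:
m = -4/9 (m = (1*0 - 4)/9 = (0 - 4)/9 = (1/9)*(-4) = -4/9 ≈ -0.44444)
154*(-158) + m = 154*(-158) - 4/9 = -24332 - 4/9 = -218992/9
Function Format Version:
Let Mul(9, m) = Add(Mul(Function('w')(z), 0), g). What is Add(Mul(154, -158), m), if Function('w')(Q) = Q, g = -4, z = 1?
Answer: Rational(-218992, 9) ≈ -24332.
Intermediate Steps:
m = Rational(-4, 9) (m = Mul(Rational(1, 9), Add(Mul(1, 0), -4)) = Mul(Rational(1, 9), Add(0, -4)) = Mul(Rational(1, 9), -4) = Rational(-4, 9) ≈ -0.44444)
Add(Mul(154, -158), m) = Add(Mul(154, -158), Rational(-4, 9)) = Add(-24332, Rational(-4, 9)) = Rational(-218992, 9)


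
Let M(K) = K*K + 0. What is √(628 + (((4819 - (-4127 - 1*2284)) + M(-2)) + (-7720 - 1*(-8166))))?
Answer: 2*√3077 ≈ 110.94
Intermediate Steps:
M(K) = K² (M(K) = K² + 0 = K²)
√(628 + (((4819 - (-4127 - 1*2284)) + M(-2)) + (-7720 - 1*(-8166)))) = √(628 + (((4819 - (-4127 - 1*2284)) + (-2)²) + (-7720 - 1*(-8166)))) = √(628 + (((4819 - (-4127 - 2284)) + 4) + (-7720 + 8166))) = √(628 + (((4819 - 1*(-6411)) + 4) + 446)) = √(628 + (((4819 + 6411) + 4) + 446)) = √(628 + ((11230 + 4) + 446)) = √(628 + (11234 + 446)) = √(628 + 11680) = √12308 = 2*√3077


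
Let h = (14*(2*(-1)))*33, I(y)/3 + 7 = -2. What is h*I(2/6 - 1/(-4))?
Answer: 24948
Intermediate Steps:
I(y) = -27 (I(y) = -21 + 3*(-2) = -21 - 6 = -27)
h = -924 (h = (14*(-2))*33 = -28*33 = -924)
h*I(2/6 - 1/(-4)) = -924*(-27) = 24948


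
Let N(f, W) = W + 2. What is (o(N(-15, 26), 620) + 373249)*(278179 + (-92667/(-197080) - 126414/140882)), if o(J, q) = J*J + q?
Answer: 1446841494690387353671/13882512280 ≈ 1.0422e+11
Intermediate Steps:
N(f, W) = 2 + W
o(J, q) = q + J² (o(J, q) = J² + q = q + J²)
(o(N(-15, 26), 620) + 373249)*(278179 + (-92667/(-197080) - 126414/140882)) = ((620 + (2 + 26)²) + 373249)*(278179 + (-92667/(-197080) - 126414/140882)) = ((620 + 28²) + 373249)*(278179 + (-92667*(-1/197080) - 126414*1/140882)) = ((620 + 784) + 373249)*(278179 + (92667/197080 - 63207/70441)) = (1404 + 373249)*(278179 - 5929279413/13882512280) = 374653*(3861817454258707/13882512280) = 1446841494690387353671/13882512280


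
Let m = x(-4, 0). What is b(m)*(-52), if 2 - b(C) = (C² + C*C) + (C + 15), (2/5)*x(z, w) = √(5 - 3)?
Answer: 1976 + 130*√2 ≈ 2159.8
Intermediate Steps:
x(z, w) = 5*√2/2 (x(z, w) = 5*√(5 - 3)/2 = 5*√2/2)
m = 5*√2/2 ≈ 3.5355
b(C) = -13 - C - 2*C² (b(C) = 2 - ((C² + C*C) + (C + 15)) = 2 - ((C² + C²) + (15 + C)) = 2 - (2*C² + (15 + C)) = 2 - (15 + C + 2*C²) = 2 + (-15 - C - 2*C²) = -13 - C - 2*C²)
b(m)*(-52) = (-13 - 5*√2/2 - 2*(5*√2/2)²)*(-52) = (-13 - 5*√2/2 - 2*25/2)*(-52) = (-13 - 5*√2/2 - 25)*(-52) = (-38 - 5*√2/2)*(-52) = 1976 + 130*√2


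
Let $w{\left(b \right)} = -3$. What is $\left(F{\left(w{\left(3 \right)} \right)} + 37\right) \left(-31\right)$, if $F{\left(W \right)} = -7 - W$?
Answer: $-1023$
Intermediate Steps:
$\left(F{\left(w{\left(3 \right)} \right)} + 37\right) \left(-31\right) = \left(\left(-7 - -3\right) + 37\right) \left(-31\right) = \left(\left(-7 + 3\right) + 37\right) \left(-31\right) = \left(-4 + 37\right) \left(-31\right) = 33 \left(-31\right) = -1023$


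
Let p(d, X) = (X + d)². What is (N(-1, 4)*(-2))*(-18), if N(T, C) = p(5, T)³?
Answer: 147456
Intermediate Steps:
N(T, C) = (5 + T)⁶ (N(T, C) = ((T + 5)²)³ = ((5 + T)²)³ = (5 + T)⁶)
(N(-1, 4)*(-2))*(-18) = ((5 - 1)⁶*(-2))*(-18) = (4⁶*(-2))*(-18) = (4096*(-2))*(-18) = -8192*(-18) = 147456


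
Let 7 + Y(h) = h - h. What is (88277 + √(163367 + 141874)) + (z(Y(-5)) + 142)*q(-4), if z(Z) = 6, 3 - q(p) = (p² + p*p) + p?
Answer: 84577 + √305241 ≈ 85130.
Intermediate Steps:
q(p) = 3 - p - 2*p² (q(p) = 3 - ((p² + p*p) + p) = 3 - ((p² + p²) + p) = 3 - (2*p² + p) = 3 - (p + 2*p²) = 3 + (-p - 2*p²) = 3 - p - 2*p²)
Y(h) = -7 (Y(h) = -7 + (h - h) = -7 + 0 = -7)
(88277 + √(163367 + 141874)) + (z(Y(-5)) + 142)*q(-4) = (88277 + √(163367 + 141874)) + (6 + 142)*(3 - 1*(-4) - 2*(-4)²) = (88277 + √305241) + 148*(3 + 4 - 2*16) = (88277 + √305241) + 148*(3 + 4 - 32) = (88277 + √305241) + 148*(-25) = (88277 + √305241) - 3700 = 84577 + √305241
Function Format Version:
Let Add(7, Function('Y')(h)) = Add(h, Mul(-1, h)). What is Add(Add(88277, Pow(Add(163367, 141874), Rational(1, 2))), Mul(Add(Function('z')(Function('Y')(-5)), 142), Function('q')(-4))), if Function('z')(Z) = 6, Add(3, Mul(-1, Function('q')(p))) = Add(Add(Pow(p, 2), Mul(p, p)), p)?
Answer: Add(84577, Pow(305241, Rational(1, 2))) ≈ 85130.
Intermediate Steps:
Function('q')(p) = Add(3, Mul(-1, p), Mul(-2, Pow(p, 2))) (Function('q')(p) = Add(3, Mul(-1, Add(Add(Pow(p, 2), Mul(p, p)), p))) = Add(3, Mul(-1, Add(Add(Pow(p, 2), Pow(p, 2)), p))) = Add(3, Mul(-1, Add(Mul(2, Pow(p, 2)), p))) = Add(3, Mul(-1, Add(p, Mul(2, Pow(p, 2))))) = Add(3, Add(Mul(-1, p), Mul(-2, Pow(p, 2)))) = Add(3, Mul(-1, p), Mul(-2, Pow(p, 2))))
Function('Y')(h) = -7 (Function('Y')(h) = Add(-7, Add(h, Mul(-1, h))) = Add(-7, 0) = -7)
Add(Add(88277, Pow(Add(163367, 141874), Rational(1, 2))), Mul(Add(Function('z')(Function('Y')(-5)), 142), Function('q')(-4))) = Add(Add(88277, Pow(Add(163367, 141874), Rational(1, 2))), Mul(Add(6, 142), Add(3, Mul(-1, -4), Mul(-2, Pow(-4, 2))))) = Add(Add(88277, Pow(305241, Rational(1, 2))), Mul(148, Add(3, 4, Mul(-2, 16)))) = Add(Add(88277, Pow(305241, Rational(1, 2))), Mul(148, Add(3, 4, -32))) = Add(Add(88277, Pow(305241, Rational(1, 2))), Mul(148, -25)) = Add(Add(88277, Pow(305241, Rational(1, 2))), -3700) = Add(84577, Pow(305241, Rational(1, 2)))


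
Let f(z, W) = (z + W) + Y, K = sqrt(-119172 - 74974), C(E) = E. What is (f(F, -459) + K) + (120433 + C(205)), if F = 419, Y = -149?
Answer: 120449 + I*sqrt(194146) ≈ 1.2045e+5 + 440.62*I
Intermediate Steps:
K = I*sqrt(194146) (K = sqrt(-194146) = I*sqrt(194146) ≈ 440.62*I)
f(z, W) = -149 + W + z (f(z, W) = (z + W) - 149 = (W + z) - 149 = -149 + W + z)
(f(F, -459) + K) + (120433 + C(205)) = ((-149 - 459 + 419) + I*sqrt(194146)) + (120433 + 205) = (-189 + I*sqrt(194146)) + 120638 = 120449 + I*sqrt(194146)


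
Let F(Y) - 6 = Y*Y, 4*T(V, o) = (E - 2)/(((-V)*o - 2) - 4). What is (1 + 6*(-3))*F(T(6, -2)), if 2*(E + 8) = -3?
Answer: -244001/2304 ≈ -105.90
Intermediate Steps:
E = -19/2 (E = -8 + (1/2)*(-3) = -8 - 3/2 = -19/2 ≈ -9.5000)
T(V, o) = -23/(8*(-6 - V*o)) (T(V, o) = ((-19/2 - 2)/(((-V)*o - 2) - 4))/4 = (-23/(2*((-V*o - 2) - 4)))/4 = (-23/(2*((-2 - V*o) - 4)))/4 = (-23/(2*(-6 - V*o)))/4 = -23/(8*(-6 - V*o)))
F(Y) = 6 + Y**2 (F(Y) = 6 + Y*Y = 6 + Y**2)
(1 + 6*(-3))*F(T(6, -2)) = (1 + 6*(-3))*(6 + (23/(8*(6 + 6*(-2))))**2) = (1 - 18)*(6 + (23/(8*(6 - 12)))**2) = -17*(6 + ((23/8)/(-6))**2) = -17*(6 + ((23/8)*(-1/6))**2) = -17*(6 + (-23/48)**2) = -17*(6 + 529/2304) = -17*14353/2304 = -244001/2304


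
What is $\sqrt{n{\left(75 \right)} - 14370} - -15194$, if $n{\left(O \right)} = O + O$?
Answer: $15194 + 6 i \sqrt{395} \approx 15194.0 + 119.25 i$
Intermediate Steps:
$n{\left(O \right)} = 2 O$
$\sqrt{n{\left(75 \right)} - 14370} - -15194 = \sqrt{2 \cdot 75 - 14370} - -15194 = \sqrt{150 - 14370} + 15194 = \sqrt{-14220} + 15194 = 6 i \sqrt{395} + 15194 = 15194 + 6 i \sqrt{395}$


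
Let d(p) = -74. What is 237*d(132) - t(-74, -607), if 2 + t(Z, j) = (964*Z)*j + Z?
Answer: -43318414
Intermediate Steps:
t(Z, j) = -2 + Z + 964*Z*j (t(Z, j) = -2 + ((964*Z)*j + Z) = -2 + (964*Z*j + Z) = -2 + (Z + 964*Z*j) = -2 + Z + 964*Z*j)
237*d(132) - t(-74, -607) = 237*(-74) - (-2 - 74 + 964*(-74)*(-607)) = -17538 - (-2 - 74 + 43300952) = -17538 - 1*43300876 = -17538 - 43300876 = -43318414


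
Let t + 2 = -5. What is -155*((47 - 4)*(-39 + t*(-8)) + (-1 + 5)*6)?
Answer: -117025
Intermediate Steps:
t = -7 (t = -2 - 5 = -7)
-155*((47 - 4)*(-39 + t*(-8)) + (-1 + 5)*6) = -155*((47 - 4)*(-39 - 7*(-8)) + (-1 + 5)*6) = -155*(43*(-39 + 56) + 4*6) = -155*(43*17 + 24) = -155*(731 + 24) = -155*755 = -117025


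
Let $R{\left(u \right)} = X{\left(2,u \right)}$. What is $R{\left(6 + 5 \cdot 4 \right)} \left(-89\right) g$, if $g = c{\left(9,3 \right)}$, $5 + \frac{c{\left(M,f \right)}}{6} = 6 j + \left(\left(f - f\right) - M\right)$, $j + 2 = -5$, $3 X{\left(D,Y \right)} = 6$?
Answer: $59808$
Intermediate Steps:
$X{\left(D,Y \right)} = 2$ ($X{\left(D,Y \right)} = \frac{1}{3} \cdot 6 = 2$)
$j = -7$ ($j = -2 - 5 = -7$)
$c{\left(M,f \right)} = -282 - 6 M$ ($c{\left(M,f \right)} = -30 + 6 \left(6 \left(-7\right) + \left(\left(f - f\right) - M\right)\right) = -30 + 6 \left(-42 + \left(0 - M\right)\right) = -30 + 6 \left(-42 - M\right) = -30 - \left(252 + 6 M\right) = -282 - 6 M$)
$g = -336$ ($g = -282 - 54 = -336$)
$R{\left(u \right)} = 2$
$R{\left(6 + 5 \cdot 4 \right)} \left(-89\right) g = 2 \left(-89\right) \left(-336\right) = \left(-178\right) \left(-336\right) = 59808$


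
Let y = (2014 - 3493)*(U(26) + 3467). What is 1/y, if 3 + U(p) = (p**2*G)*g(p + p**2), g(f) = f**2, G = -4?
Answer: 1/1970824518408 ≈ 5.0740e-13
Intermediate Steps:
U(p) = -3 - 4*p**2*(p + p**2)**2 (U(p) = -3 + (p**2*(-4))*(p + p**2)**2 = -3 + (-4*p**2)*(p + p**2)**2 = -3 - 4*p**2*(p + p**2)**2)
y = 1970824518408 (y = (2014 - 3493)*((-3 - 4*26**4*(1 + 26)**2) + 3467) = -1479*((-3 - 4*456976*27**2) + 3467) = -1479*((-3 - 4*456976*729) + 3467) = -1479*((-3 - 1332542016) + 3467) = -1479*(-1332542019 + 3467) = -1479*(-1332538552) = 1970824518408)
1/y = 1/1970824518408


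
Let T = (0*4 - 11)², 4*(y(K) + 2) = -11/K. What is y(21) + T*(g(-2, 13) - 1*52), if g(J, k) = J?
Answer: -549035/84 ≈ -6536.1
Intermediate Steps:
y(K) = -2 - 11/(4*K) (y(K) = -2 + (-11/K)/4 = -2 - 11/(4*K))
T = 121 (T = (0 - 11)² = (-11)² = 121)
y(21) + T*(g(-2, 13) - 1*52) = (-2 - 11/4/21) + 121*(-2 - 1*52) = (-2 - 11/4*1/21) + 121*(-2 - 52) = (-2 - 11/84) + 121*(-54) = -179/84 - 6534 = -549035/84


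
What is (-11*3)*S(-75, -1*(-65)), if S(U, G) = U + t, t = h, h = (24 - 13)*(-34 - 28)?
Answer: 24981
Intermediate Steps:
h = -682 (h = 11*(-62) = -682)
t = -682
S(U, G) = -682 + U (S(U, G) = U - 682 = -682 + U)
(-11*3)*S(-75, -1*(-65)) = (-11*3)*(-682 - 75) = -33*(-757) = 24981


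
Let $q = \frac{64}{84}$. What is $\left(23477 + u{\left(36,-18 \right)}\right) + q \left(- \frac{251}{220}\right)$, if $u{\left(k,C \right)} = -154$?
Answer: $\frac{26937061}{1155} \approx 23322.0$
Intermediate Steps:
$q = \frac{16}{21}$ ($q = 64 \cdot \frac{1}{84} = \frac{16}{21} \approx 0.7619$)
$\left(23477 + u{\left(36,-18 \right)}\right) + q \left(- \frac{251}{220}\right) = \left(23477 - 154\right) + \frac{16 \left(- \frac{251}{220}\right)}{21} = 23323 + \frac{16 \left(\left(-251\right) \frac{1}{220}\right)}{21} = 23323 + \frac{16}{21} \left(- \frac{251}{220}\right) = 23323 - \frac{1004}{1155} = \frac{26937061}{1155}$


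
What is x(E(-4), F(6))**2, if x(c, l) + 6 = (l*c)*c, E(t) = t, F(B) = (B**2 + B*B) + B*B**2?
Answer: 21178404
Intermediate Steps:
F(B) = B**3 + 2*B**2 (F(B) = (B**2 + B**2) + B**3 = 2*B**2 + B**3 = B**3 + 2*B**2)
x(c, l) = -6 + l*c**2 (x(c, l) = -6 + (l*c)*c = -6 + (c*l)*c = -6 + l*c**2)
x(E(-4), F(6))**2 = (-6 + (6**2*(2 + 6))*(-4)**2)**2 = (-6 + (36*8)*16)**2 = (-6 + 288*16)**2 = (-6 + 4608)**2 = 4602**2 = 21178404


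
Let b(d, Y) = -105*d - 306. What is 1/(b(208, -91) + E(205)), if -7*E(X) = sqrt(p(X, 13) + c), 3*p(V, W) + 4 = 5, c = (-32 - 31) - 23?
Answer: -3255462/72095461709 + 7*I*sqrt(771)/72095461709 ≈ -4.5155e-5 + 2.696e-9*I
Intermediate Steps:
c = -86 (c = -63 - 23 = -86)
p(V, W) = 1/3 (p(V, W) = -4/3 + (1/3)*5 = -4/3 + 5/3 = 1/3)
E(X) = -I*sqrt(771)/21 (E(X) = -sqrt(1/3 - 86)/7 = -I*sqrt(771)/21)
b(d, Y) = -306 - 105*d
1/(b(208, -91) + E(205)) = 1/((-306 - 105*208) - I*sqrt(771)/21) = 1/((-306 - 21840) - I*sqrt(771)/21) = 1/(-22146 - I*sqrt(771)/21)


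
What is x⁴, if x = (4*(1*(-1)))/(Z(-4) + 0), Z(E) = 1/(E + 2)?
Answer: 4096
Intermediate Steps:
Z(E) = 1/(2 + E)
x = 8 (x = (4*(1*(-1)))/(1/(2 - 4) + 0) = (4*(-1))/(1/(-2) + 0) = -4/(-½ + 0) = -4/(-½) = -4*(-2) = 8)
x⁴ = 8⁴ = 4096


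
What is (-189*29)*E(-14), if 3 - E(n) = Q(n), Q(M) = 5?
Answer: 10962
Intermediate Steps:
E(n) = -2 (E(n) = 3 - 1*5 = 3 - 5 = -2)
(-189*29)*E(-14) = -189*29*(-2) = -5481*(-2) = 10962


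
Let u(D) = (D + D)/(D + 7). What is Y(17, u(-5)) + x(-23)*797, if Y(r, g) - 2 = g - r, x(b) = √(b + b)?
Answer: -20 + 797*I*√46 ≈ -20.0 + 5405.5*I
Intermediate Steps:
x(b) = √2*√b (x(b) = √(2*b) = √2*√b)
u(D) = 2*D/(7 + D) (u(D) = (2*D)/(7 + D) = 2*D/(7 + D))
Y(r, g) = 2 + g - r (Y(r, g) = 2 + (g - r) = 2 + g - r)
Y(17, u(-5)) + x(-23)*797 = (2 + 2*(-5)/(7 - 5) - 1*17) + (√2*√(-23))*797 = (2 + 2*(-5)/2 - 17) + (√2*(I*√23))*797 = (2 + 2*(-5)*(½) - 17) + (I*√46)*797 = (2 - 5 - 17) + 797*I*√46 = -20 + 797*I*√46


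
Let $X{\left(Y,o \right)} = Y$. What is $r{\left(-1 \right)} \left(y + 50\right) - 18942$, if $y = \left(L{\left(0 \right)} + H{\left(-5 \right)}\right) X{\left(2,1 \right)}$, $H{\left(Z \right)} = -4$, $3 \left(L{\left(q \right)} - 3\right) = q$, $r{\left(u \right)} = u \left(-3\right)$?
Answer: $-18798$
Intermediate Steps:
$r{\left(u \right)} = - 3 u$
$L{\left(q \right)} = 3 + \frac{q}{3}$
$y = -2$ ($y = \left(\left(3 + \frac{1}{3} \cdot 0\right) - 4\right) 2 = \left(\left(3 + 0\right) - 4\right) 2 = \left(3 - 4\right) 2 = \left(-1\right) 2 = -2$)
$r{\left(-1 \right)} \left(y + 50\right) - 18942 = \left(-3\right) \left(-1\right) \left(-2 + 50\right) - 18942 = 3 \cdot 48 - 18942 = 144 - 18942 = -18798$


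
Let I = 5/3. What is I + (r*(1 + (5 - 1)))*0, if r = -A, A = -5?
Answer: 5/3 ≈ 1.6667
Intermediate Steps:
I = 5/3 (I = (⅓)*5 = 5/3 ≈ 1.6667)
r = 5 (r = -1*(-5) = 5)
I + (r*(1 + (5 - 1)))*0 = 5/3 + (5*(1 + (5 - 1)))*0 = 5/3 + (5*(1 + 4))*0 = 5/3 + (5*5)*0 = 5/3 + 25*0 = 5/3 + 0 = 5/3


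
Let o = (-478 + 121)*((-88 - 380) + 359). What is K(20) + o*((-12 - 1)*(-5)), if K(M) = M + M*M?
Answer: 2529765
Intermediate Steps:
K(M) = M + M²
o = 38913 (o = -357*(-468 + 359) = -357*(-109) = 38913)
K(20) + o*((-12 - 1)*(-5)) = 20*(1 + 20) + 38913*((-12 - 1)*(-5)) = 20*21 + 38913*(-13*(-5)) = 420 + 38913*65 = 420 + 2529345 = 2529765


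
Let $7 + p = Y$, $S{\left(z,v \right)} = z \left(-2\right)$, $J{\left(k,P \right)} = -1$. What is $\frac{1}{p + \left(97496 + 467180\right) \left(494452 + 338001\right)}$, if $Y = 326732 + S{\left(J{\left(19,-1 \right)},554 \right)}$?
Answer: $\frac{1}{470066556955} \approx 2.1274 \cdot 10^{-12}$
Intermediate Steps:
$S{\left(z,v \right)} = - 2 z$
$Y = 326734$ ($Y = 326732 - -2 = 326732 + 2 = 326734$)
$p = 326727$ ($p = -7 + 326734 = 326727$)
$\frac{1}{p + \left(97496 + 467180\right) \left(494452 + 338001\right)} = \frac{1}{326727 + \left(97496 + 467180\right) \left(494452 + 338001\right)} = \frac{1}{326727 + 564676 \cdot 832453} = \frac{1}{326727 + 470066230228} = \frac{1}{470066556955}$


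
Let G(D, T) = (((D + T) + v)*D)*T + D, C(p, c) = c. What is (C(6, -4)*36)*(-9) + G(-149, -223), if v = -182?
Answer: -18406611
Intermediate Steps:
G(D, T) = D + D*T*(-182 + D + T) (G(D, T) = (((D + T) - 182)*D)*T + D = ((-182 + D + T)*D)*T + D = (D*(-182 + D + T))*T + D = D*T*(-182 + D + T) + D = D + D*T*(-182 + D + T))
(C(6, -4)*36)*(-9) + G(-149, -223) = -4*36*(-9) - 149*(1 + (-223)² - 182*(-223) - 149*(-223)) = -144*(-9) - 149*(1 + 49729 + 40586 + 33227) = 1296 - 149*123543 = 1296 - 18407907 = -18406611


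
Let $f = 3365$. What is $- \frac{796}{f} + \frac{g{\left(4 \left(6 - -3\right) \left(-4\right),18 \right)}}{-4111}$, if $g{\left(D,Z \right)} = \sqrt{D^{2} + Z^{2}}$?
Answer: $- \frac{796}{3365} - \frac{18 \sqrt{65}}{4111} \approx -0.27185$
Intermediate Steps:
$- \frac{796}{f} + \frac{g{\left(4 \left(6 - -3\right) \left(-4\right),18 \right)}}{-4111} = - \frac{796}{3365} + \frac{\sqrt{\left(4 \left(6 - -3\right) \left(-4\right)\right)^{2} + 18^{2}}}{-4111} = \left(-796\right) \frac{1}{3365} + \sqrt{\left(4 \left(6 + 3\right) \left(-4\right)\right)^{2} + 324} \left(- \frac{1}{4111}\right) = - \frac{796}{3365} + \sqrt{\left(4 \cdot 9 \left(-4\right)\right)^{2} + 324} \left(- \frac{1}{4111}\right) = - \frac{796}{3365} + \sqrt{\left(36 \left(-4\right)\right)^{2} + 324} \left(- \frac{1}{4111}\right) = - \frac{796}{3365} + \sqrt{\left(-144\right)^{2} + 324} \left(- \frac{1}{4111}\right) = - \frac{796}{3365} + \sqrt{20736 + 324} \left(- \frac{1}{4111}\right) = - \frac{796}{3365} + \sqrt{21060} \left(- \frac{1}{4111}\right) = - \frac{796}{3365} + 18 \sqrt{65} \left(- \frac{1}{4111}\right) = - \frac{796}{3365} - \frac{18 \sqrt{65}}{4111}$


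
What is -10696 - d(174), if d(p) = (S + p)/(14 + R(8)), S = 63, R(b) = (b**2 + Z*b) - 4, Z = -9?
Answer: -21629/2 ≈ -10815.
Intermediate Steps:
R(b) = -4 + b**2 - 9*b (R(b) = (b**2 - 9*b) - 4 = -4 + b**2 - 9*b)
d(p) = 63/2 + p/2 (d(p) = (63 + p)/(14 + (-4 + 8**2 - 9*8)) = (63 + p)/(14 + (-4 + 64 - 72)) = (63 + p)/(14 - 12) = (63 + p)/2 = (63 + p)*(1/2) = 63/2 + p/2)
-10696 - d(174) = -10696 - (63/2 + (1/2)*174) = -10696 - (63/2 + 87) = -10696 - 1*237/2 = -10696 - 237/2 = -21629/2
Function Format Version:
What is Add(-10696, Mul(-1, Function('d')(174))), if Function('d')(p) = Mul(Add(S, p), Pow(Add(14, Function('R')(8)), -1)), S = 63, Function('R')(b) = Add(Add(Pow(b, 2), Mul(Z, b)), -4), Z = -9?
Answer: Rational(-21629, 2) ≈ -10815.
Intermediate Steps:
Function('R')(b) = Add(-4, Pow(b, 2), Mul(-9, b)) (Function('R')(b) = Add(Add(Pow(b, 2), Mul(-9, b)), -4) = Add(-4, Pow(b, 2), Mul(-9, b)))
Function('d')(p) = Add(Rational(63, 2), Mul(Rational(1, 2), p)) (Function('d')(p) = Mul(Add(63, p), Pow(Add(14, Add(-4, Pow(8, 2), Mul(-9, 8))), -1)) = Mul(Add(63, p), Pow(Add(14, Add(-4, 64, -72)), -1)) = Mul(Add(63, p), Pow(Add(14, -12), -1)) = Mul(Add(63, p), Pow(2, -1)) = Mul(Add(63, p), Rational(1, 2)) = Add(Rational(63, 2), Mul(Rational(1, 2), p)))
Add(-10696, Mul(-1, Function('d')(174))) = Add(-10696, Mul(-1, Add(Rational(63, 2), Mul(Rational(1, 2), 174)))) = Add(-10696, Mul(-1, Add(Rational(63, 2), 87))) = Add(-10696, Mul(-1, Rational(237, 2))) = Add(-10696, Rational(-237, 2)) = Rational(-21629, 2)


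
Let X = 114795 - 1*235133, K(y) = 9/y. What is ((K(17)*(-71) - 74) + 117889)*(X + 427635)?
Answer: 615274970152/17 ≈ 3.6193e+10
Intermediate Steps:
X = -120338 (X = 114795 - 235133 = -120338)
((K(17)*(-71) - 74) + 117889)*(X + 427635) = (((9/17)*(-71) - 74) + 117889)*(-120338 + 427635) = (((9*(1/17))*(-71) - 74) + 117889)*307297 = (((9/17)*(-71) - 74) + 117889)*307297 = ((-639/17 - 74) + 117889)*307297 = (-1897/17 + 117889)*307297 = (2002216/17)*307297 = 615274970152/17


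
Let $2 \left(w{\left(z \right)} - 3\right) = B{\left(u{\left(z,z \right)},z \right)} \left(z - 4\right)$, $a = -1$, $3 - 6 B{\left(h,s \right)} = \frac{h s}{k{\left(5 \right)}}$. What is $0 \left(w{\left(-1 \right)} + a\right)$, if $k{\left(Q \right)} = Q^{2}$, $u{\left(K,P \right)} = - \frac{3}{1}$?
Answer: $0$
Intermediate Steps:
$u{\left(K,P \right)} = -3$ ($u{\left(K,P \right)} = \left(-3\right) 1 = -3$)
$B{\left(h,s \right)} = \frac{1}{2} - \frac{h s}{150}$ ($B{\left(h,s \right)} = \frac{1}{2} - \frac{h s \frac{1}{5^{2}}}{6} = \frac{1}{2} - \frac{h s \frac{1}{25}}{6} = \frac{1}{2} - \frac{\frac{1}{25} h s}{6} = \frac{1}{2} - \frac{h s}{150}$)
$w{\left(z \right)} = 3 + \frac{\left(\frac{1}{2} + \frac{z}{50}\right) \left(-4 + z\right)}{2}$ ($w{\left(z \right)} = 3 + \frac{\left(\frac{1}{2} - - \frac{z}{50}\right) \left(z - 4\right)}{2} = 3 + \frac{\left(\frac{1}{2} + \frac{z}{50}\right) \left(-4 + z\right)}{2}$)
$0 \left(w{\left(-1 \right)} + a\right) = 0 \left(\left(2 + \frac{\left(-1\right)^{2}}{100} + \frac{21}{100} \left(-1\right)\right) - 1\right) = 0 \left(\left(2 + \frac{1}{100} \cdot 1 - \frac{21}{100}\right) - 1\right) = 0 \left(\left(2 + \frac{1}{100} - \frac{21}{100}\right) - 1\right) = 0 \left(\frac{9}{5} - 1\right) = 0 \cdot \frac{4}{5} = 0$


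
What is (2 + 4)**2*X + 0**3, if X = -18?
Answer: -648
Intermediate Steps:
(2 + 4)**2*X + 0**3 = (2 + 4)**2*(-18) + 0**3 = 6**2*(-18) + 0 = 36*(-18) + 0 = -648 + 0 = -648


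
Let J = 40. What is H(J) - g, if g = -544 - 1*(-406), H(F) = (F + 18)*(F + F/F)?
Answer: 2516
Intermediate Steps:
H(F) = (1 + F)*(18 + F) (H(F) = (18 + F)*(F + 1) = (18 + F)*(1 + F) = (1 + F)*(18 + F))
g = -138 (g = -544 + 406 = -138)
H(J) - g = (18 + 40**2 + 19*40) - 1*(-138) = (18 + 1600 + 760) + 138 = 2378 + 138 = 2516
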